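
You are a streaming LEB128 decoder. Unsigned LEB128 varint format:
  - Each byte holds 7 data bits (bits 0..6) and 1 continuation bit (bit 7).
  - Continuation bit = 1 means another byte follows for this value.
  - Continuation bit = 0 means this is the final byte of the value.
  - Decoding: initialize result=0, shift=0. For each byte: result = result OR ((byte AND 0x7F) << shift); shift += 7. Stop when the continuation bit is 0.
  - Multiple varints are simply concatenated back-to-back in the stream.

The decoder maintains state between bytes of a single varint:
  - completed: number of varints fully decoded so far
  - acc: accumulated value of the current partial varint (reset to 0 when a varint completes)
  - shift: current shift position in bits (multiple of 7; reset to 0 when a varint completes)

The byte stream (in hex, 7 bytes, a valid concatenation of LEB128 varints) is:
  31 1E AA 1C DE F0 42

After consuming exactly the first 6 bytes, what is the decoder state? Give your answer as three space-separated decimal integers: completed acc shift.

Answer: 3 14430 14

Derivation:
byte[0]=0x31 cont=0 payload=0x31: varint #1 complete (value=49); reset -> completed=1 acc=0 shift=0
byte[1]=0x1E cont=0 payload=0x1E: varint #2 complete (value=30); reset -> completed=2 acc=0 shift=0
byte[2]=0xAA cont=1 payload=0x2A: acc |= 42<<0 -> completed=2 acc=42 shift=7
byte[3]=0x1C cont=0 payload=0x1C: varint #3 complete (value=3626); reset -> completed=3 acc=0 shift=0
byte[4]=0xDE cont=1 payload=0x5E: acc |= 94<<0 -> completed=3 acc=94 shift=7
byte[5]=0xF0 cont=1 payload=0x70: acc |= 112<<7 -> completed=3 acc=14430 shift=14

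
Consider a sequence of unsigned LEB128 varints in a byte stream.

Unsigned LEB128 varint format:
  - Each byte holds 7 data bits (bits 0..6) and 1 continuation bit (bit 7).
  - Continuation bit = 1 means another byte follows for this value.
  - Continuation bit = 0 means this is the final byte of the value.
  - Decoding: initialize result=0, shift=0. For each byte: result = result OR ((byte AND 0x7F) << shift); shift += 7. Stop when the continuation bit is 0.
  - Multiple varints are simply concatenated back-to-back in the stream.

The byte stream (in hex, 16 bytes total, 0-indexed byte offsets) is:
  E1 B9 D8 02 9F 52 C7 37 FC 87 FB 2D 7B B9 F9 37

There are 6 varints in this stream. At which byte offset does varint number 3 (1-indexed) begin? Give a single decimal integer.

  byte[0]=0xE1 cont=1 payload=0x61=97: acc |= 97<<0 -> acc=97 shift=7
  byte[1]=0xB9 cont=1 payload=0x39=57: acc |= 57<<7 -> acc=7393 shift=14
  byte[2]=0xD8 cont=1 payload=0x58=88: acc |= 88<<14 -> acc=1449185 shift=21
  byte[3]=0x02 cont=0 payload=0x02=2: acc |= 2<<21 -> acc=5643489 shift=28 [end]
Varint 1: bytes[0:4] = E1 B9 D8 02 -> value 5643489 (4 byte(s))
  byte[4]=0x9F cont=1 payload=0x1F=31: acc |= 31<<0 -> acc=31 shift=7
  byte[5]=0x52 cont=0 payload=0x52=82: acc |= 82<<7 -> acc=10527 shift=14 [end]
Varint 2: bytes[4:6] = 9F 52 -> value 10527 (2 byte(s))
  byte[6]=0xC7 cont=1 payload=0x47=71: acc |= 71<<0 -> acc=71 shift=7
  byte[7]=0x37 cont=0 payload=0x37=55: acc |= 55<<7 -> acc=7111 shift=14 [end]
Varint 3: bytes[6:8] = C7 37 -> value 7111 (2 byte(s))
  byte[8]=0xFC cont=1 payload=0x7C=124: acc |= 124<<0 -> acc=124 shift=7
  byte[9]=0x87 cont=1 payload=0x07=7: acc |= 7<<7 -> acc=1020 shift=14
  byte[10]=0xFB cont=1 payload=0x7B=123: acc |= 123<<14 -> acc=2016252 shift=21
  byte[11]=0x2D cont=0 payload=0x2D=45: acc |= 45<<21 -> acc=96388092 shift=28 [end]
Varint 4: bytes[8:12] = FC 87 FB 2D -> value 96388092 (4 byte(s))
  byte[12]=0x7B cont=0 payload=0x7B=123: acc |= 123<<0 -> acc=123 shift=7 [end]
Varint 5: bytes[12:13] = 7B -> value 123 (1 byte(s))
  byte[13]=0xB9 cont=1 payload=0x39=57: acc |= 57<<0 -> acc=57 shift=7
  byte[14]=0xF9 cont=1 payload=0x79=121: acc |= 121<<7 -> acc=15545 shift=14
  byte[15]=0x37 cont=0 payload=0x37=55: acc |= 55<<14 -> acc=916665 shift=21 [end]
Varint 6: bytes[13:16] = B9 F9 37 -> value 916665 (3 byte(s))

Answer: 6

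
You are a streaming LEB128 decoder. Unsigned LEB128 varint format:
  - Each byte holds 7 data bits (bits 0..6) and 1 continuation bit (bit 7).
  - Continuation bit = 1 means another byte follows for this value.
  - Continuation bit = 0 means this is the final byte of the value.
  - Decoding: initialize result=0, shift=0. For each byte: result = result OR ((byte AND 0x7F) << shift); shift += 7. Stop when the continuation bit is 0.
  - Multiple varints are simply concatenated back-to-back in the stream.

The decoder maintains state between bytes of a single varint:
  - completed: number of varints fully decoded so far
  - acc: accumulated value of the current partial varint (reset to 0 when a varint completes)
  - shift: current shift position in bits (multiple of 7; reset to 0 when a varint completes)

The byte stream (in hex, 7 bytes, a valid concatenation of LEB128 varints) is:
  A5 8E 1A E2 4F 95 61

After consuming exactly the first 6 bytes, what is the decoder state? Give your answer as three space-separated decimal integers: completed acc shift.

byte[0]=0xA5 cont=1 payload=0x25: acc |= 37<<0 -> completed=0 acc=37 shift=7
byte[1]=0x8E cont=1 payload=0x0E: acc |= 14<<7 -> completed=0 acc=1829 shift=14
byte[2]=0x1A cont=0 payload=0x1A: varint #1 complete (value=427813); reset -> completed=1 acc=0 shift=0
byte[3]=0xE2 cont=1 payload=0x62: acc |= 98<<0 -> completed=1 acc=98 shift=7
byte[4]=0x4F cont=0 payload=0x4F: varint #2 complete (value=10210); reset -> completed=2 acc=0 shift=0
byte[5]=0x95 cont=1 payload=0x15: acc |= 21<<0 -> completed=2 acc=21 shift=7

Answer: 2 21 7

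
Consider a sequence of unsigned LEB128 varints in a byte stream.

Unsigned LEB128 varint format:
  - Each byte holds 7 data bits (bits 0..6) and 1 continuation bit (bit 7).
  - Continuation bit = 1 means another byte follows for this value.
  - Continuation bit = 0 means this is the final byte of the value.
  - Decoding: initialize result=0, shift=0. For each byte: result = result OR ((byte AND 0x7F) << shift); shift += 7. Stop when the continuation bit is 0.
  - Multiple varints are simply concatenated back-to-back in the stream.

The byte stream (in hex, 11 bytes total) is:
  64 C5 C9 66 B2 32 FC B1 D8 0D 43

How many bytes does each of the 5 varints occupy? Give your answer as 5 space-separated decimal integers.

  byte[0]=0x64 cont=0 payload=0x64=100: acc |= 100<<0 -> acc=100 shift=7 [end]
Varint 1: bytes[0:1] = 64 -> value 100 (1 byte(s))
  byte[1]=0xC5 cont=1 payload=0x45=69: acc |= 69<<0 -> acc=69 shift=7
  byte[2]=0xC9 cont=1 payload=0x49=73: acc |= 73<<7 -> acc=9413 shift=14
  byte[3]=0x66 cont=0 payload=0x66=102: acc |= 102<<14 -> acc=1680581 shift=21 [end]
Varint 2: bytes[1:4] = C5 C9 66 -> value 1680581 (3 byte(s))
  byte[4]=0xB2 cont=1 payload=0x32=50: acc |= 50<<0 -> acc=50 shift=7
  byte[5]=0x32 cont=0 payload=0x32=50: acc |= 50<<7 -> acc=6450 shift=14 [end]
Varint 3: bytes[4:6] = B2 32 -> value 6450 (2 byte(s))
  byte[6]=0xFC cont=1 payload=0x7C=124: acc |= 124<<0 -> acc=124 shift=7
  byte[7]=0xB1 cont=1 payload=0x31=49: acc |= 49<<7 -> acc=6396 shift=14
  byte[8]=0xD8 cont=1 payload=0x58=88: acc |= 88<<14 -> acc=1448188 shift=21
  byte[9]=0x0D cont=0 payload=0x0D=13: acc |= 13<<21 -> acc=28711164 shift=28 [end]
Varint 4: bytes[6:10] = FC B1 D8 0D -> value 28711164 (4 byte(s))
  byte[10]=0x43 cont=0 payload=0x43=67: acc |= 67<<0 -> acc=67 shift=7 [end]
Varint 5: bytes[10:11] = 43 -> value 67 (1 byte(s))

Answer: 1 3 2 4 1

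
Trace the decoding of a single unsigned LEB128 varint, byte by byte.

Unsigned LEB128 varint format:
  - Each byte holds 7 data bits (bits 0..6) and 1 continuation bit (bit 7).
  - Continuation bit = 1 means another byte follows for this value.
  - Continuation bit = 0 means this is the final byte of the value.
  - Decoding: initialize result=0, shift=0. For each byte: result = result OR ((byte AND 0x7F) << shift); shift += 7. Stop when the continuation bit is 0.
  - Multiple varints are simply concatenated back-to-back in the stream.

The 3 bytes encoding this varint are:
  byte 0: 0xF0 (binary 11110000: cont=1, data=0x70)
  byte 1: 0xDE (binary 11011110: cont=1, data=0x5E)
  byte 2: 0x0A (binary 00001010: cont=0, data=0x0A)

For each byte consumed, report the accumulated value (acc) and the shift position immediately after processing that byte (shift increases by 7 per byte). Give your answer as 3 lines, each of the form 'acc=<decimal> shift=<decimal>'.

byte 0=0xF0: payload=0x70=112, contrib = 112<<0 = 112; acc -> 112, shift -> 7
byte 1=0xDE: payload=0x5E=94, contrib = 94<<7 = 12032; acc -> 12144, shift -> 14
byte 2=0x0A: payload=0x0A=10, contrib = 10<<14 = 163840; acc -> 175984, shift -> 21

Answer: acc=112 shift=7
acc=12144 shift=14
acc=175984 shift=21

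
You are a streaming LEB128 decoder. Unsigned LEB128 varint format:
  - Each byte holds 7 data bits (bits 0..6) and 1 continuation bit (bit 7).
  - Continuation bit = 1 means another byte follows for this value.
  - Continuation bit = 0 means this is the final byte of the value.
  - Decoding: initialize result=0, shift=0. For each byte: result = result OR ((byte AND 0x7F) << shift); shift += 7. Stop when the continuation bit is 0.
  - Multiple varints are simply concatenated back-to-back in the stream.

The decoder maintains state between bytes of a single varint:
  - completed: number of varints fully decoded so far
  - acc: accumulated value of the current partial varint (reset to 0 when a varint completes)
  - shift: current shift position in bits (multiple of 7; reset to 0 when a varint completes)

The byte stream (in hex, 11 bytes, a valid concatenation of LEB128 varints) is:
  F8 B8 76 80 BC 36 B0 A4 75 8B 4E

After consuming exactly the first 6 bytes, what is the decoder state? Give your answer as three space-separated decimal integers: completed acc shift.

Answer: 2 0 0

Derivation:
byte[0]=0xF8 cont=1 payload=0x78: acc |= 120<<0 -> completed=0 acc=120 shift=7
byte[1]=0xB8 cont=1 payload=0x38: acc |= 56<<7 -> completed=0 acc=7288 shift=14
byte[2]=0x76 cont=0 payload=0x76: varint #1 complete (value=1940600); reset -> completed=1 acc=0 shift=0
byte[3]=0x80 cont=1 payload=0x00: acc |= 0<<0 -> completed=1 acc=0 shift=7
byte[4]=0xBC cont=1 payload=0x3C: acc |= 60<<7 -> completed=1 acc=7680 shift=14
byte[5]=0x36 cont=0 payload=0x36: varint #2 complete (value=892416); reset -> completed=2 acc=0 shift=0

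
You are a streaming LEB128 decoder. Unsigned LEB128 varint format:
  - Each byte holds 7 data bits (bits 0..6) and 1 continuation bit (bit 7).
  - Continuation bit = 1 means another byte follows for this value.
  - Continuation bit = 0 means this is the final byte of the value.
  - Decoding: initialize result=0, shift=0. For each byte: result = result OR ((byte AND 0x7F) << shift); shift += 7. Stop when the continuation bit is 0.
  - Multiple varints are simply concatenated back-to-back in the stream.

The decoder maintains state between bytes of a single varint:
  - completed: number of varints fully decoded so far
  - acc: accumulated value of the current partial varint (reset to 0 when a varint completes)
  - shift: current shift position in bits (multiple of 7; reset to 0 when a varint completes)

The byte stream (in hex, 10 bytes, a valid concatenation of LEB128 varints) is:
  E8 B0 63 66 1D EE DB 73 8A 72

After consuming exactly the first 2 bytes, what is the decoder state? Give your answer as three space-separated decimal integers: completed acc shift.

byte[0]=0xE8 cont=1 payload=0x68: acc |= 104<<0 -> completed=0 acc=104 shift=7
byte[1]=0xB0 cont=1 payload=0x30: acc |= 48<<7 -> completed=0 acc=6248 shift=14

Answer: 0 6248 14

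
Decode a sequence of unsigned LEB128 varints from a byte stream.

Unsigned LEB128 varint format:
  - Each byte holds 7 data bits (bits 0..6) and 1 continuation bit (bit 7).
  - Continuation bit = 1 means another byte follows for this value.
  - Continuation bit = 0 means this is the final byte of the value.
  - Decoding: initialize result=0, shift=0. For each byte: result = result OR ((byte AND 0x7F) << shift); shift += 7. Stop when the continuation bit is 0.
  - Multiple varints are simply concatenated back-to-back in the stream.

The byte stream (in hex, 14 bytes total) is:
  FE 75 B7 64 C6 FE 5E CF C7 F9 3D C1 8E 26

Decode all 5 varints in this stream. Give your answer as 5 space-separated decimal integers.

Answer: 15102 12855 1556294 129917903 624449

Derivation:
  byte[0]=0xFE cont=1 payload=0x7E=126: acc |= 126<<0 -> acc=126 shift=7
  byte[1]=0x75 cont=0 payload=0x75=117: acc |= 117<<7 -> acc=15102 shift=14 [end]
Varint 1: bytes[0:2] = FE 75 -> value 15102 (2 byte(s))
  byte[2]=0xB7 cont=1 payload=0x37=55: acc |= 55<<0 -> acc=55 shift=7
  byte[3]=0x64 cont=0 payload=0x64=100: acc |= 100<<7 -> acc=12855 shift=14 [end]
Varint 2: bytes[2:4] = B7 64 -> value 12855 (2 byte(s))
  byte[4]=0xC6 cont=1 payload=0x46=70: acc |= 70<<0 -> acc=70 shift=7
  byte[5]=0xFE cont=1 payload=0x7E=126: acc |= 126<<7 -> acc=16198 shift=14
  byte[6]=0x5E cont=0 payload=0x5E=94: acc |= 94<<14 -> acc=1556294 shift=21 [end]
Varint 3: bytes[4:7] = C6 FE 5E -> value 1556294 (3 byte(s))
  byte[7]=0xCF cont=1 payload=0x4F=79: acc |= 79<<0 -> acc=79 shift=7
  byte[8]=0xC7 cont=1 payload=0x47=71: acc |= 71<<7 -> acc=9167 shift=14
  byte[9]=0xF9 cont=1 payload=0x79=121: acc |= 121<<14 -> acc=1991631 shift=21
  byte[10]=0x3D cont=0 payload=0x3D=61: acc |= 61<<21 -> acc=129917903 shift=28 [end]
Varint 4: bytes[7:11] = CF C7 F9 3D -> value 129917903 (4 byte(s))
  byte[11]=0xC1 cont=1 payload=0x41=65: acc |= 65<<0 -> acc=65 shift=7
  byte[12]=0x8E cont=1 payload=0x0E=14: acc |= 14<<7 -> acc=1857 shift=14
  byte[13]=0x26 cont=0 payload=0x26=38: acc |= 38<<14 -> acc=624449 shift=21 [end]
Varint 5: bytes[11:14] = C1 8E 26 -> value 624449 (3 byte(s))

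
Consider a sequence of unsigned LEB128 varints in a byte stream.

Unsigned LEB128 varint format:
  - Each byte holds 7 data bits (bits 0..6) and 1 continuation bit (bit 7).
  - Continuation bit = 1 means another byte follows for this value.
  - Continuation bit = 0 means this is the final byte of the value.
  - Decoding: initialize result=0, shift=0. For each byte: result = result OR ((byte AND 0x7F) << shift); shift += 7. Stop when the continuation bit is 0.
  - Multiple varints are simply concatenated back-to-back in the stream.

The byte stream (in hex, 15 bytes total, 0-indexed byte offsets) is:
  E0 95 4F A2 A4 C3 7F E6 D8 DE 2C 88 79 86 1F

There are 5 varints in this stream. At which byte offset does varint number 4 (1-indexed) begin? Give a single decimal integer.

Answer: 11

Derivation:
  byte[0]=0xE0 cont=1 payload=0x60=96: acc |= 96<<0 -> acc=96 shift=7
  byte[1]=0x95 cont=1 payload=0x15=21: acc |= 21<<7 -> acc=2784 shift=14
  byte[2]=0x4F cont=0 payload=0x4F=79: acc |= 79<<14 -> acc=1297120 shift=21 [end]
Varint 1: bytes[0:3] = E0 95 4F -> value 1297120 (3 byte(s))
  byte[3]=0xA2 cont=1 payload=0x22=34: acc |= 34<<0 -> acc=34 shift=7
  byte[4]=0xA4 cont=1 payload=0x24=36: acc |= 36<<7 -> acc=4642 shift=14
  byte[5]=0xC3 cont=1 payload=0x43=67: acc |= 67<<14 -> acc=1102370 shift=21
  byte[6]=0x7F cont=0 payload=0x7F=127: acc |= 127<<21 -> acc=267440674 shift=28 [end]
Varint 2: bytes[3:7] = A2 A4 C3 7F -> value 267440674 (4 byte(s))
  byte[7]=0xE6 cont=1 payload=0x66=102: acc |= 102<<0 -> acc=102 shift=7
  byte[8]=0xD8 cont=1 payload=0x58=88: acc |= 88<<7 -> acc=11366 shift=14
  byte[9]=0xDE cont=1 payload=0x5E=94: acc |= 94<<14 -> acc=1551462 shift=21
  byte[10]=0x2C cont=0 payload=0x2C=44: acc |= 44<<21 -> acc=93826150 shift=28 [end]
Varint 3: bytes[7:11] = E6 D8 DE 2C -> value 93826150 (4 byte(s))
  byte[11]=0x88 cont=1 payload=0x08=8: acc |= 8<<0 -> acc=8 shift=7
  byte[12]=0x79 cont=0 payload=0x79=121: acc |= 121<<7 -> acc=15496 shift=14 [end]
Varint 4: bytes[11:13] = 88 79 -> value 15496 (2 byte(s))
  byte[13]=0x86 cont=1 payload=0x06=6: acc |= 6<<0 -> acc=6 shift=7
  byte[14]=0x1F cont=0 payload=0x1F=31: acc |= 31<<7 -> acc=3974 shift=14 [end]
Varint 5: bytes[13:15] = 86 1F -> value 3974 (2 byte(s))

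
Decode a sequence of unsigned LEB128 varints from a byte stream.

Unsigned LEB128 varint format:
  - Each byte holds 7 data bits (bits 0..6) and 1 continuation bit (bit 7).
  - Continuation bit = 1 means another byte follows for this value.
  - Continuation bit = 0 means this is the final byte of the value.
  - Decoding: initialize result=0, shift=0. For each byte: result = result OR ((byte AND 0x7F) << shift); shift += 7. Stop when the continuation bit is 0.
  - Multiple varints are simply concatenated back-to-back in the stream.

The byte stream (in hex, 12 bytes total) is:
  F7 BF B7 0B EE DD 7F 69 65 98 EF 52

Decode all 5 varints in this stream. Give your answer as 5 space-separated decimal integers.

  byte[0]=0xF7 cont=1 payload=0x77=119: acc |= 119<<0 -> acc=119 shift=7
  byte[1]=0xBF cont=1 payload=0x3F=63: acc |= 63<<7 -> acc=8183 shift=14
  byte[2]=0xB7 cont=1 payload=0x37=55: acc |= 55<<14 -> acc=909303 shift=21
  byte[3]=0x0B cont=0 payload=0x0B=11: acc |= 11<<21 -> acc=23977975 shift=28 [end]
Varint 1: bytes[0:4] = F7 BF B7 0B -> value 23977975 (4 byte(s))
  byte[4]=0xEE cont=1 payload=0x6E=110: acc |= 110<<0 -> acc=110 shift=7
  byte[5]=0xDD cont=1 payload=0x5D=93: acc |= 93<<7 -> acc=12014 shift=14
  byte[6]=0x7F cont=0 payload=0x7F=127: acc |= 127<<14 -> acc=2092782 shift=21 [end]
Varint 2: bytes[4:7] = EE DD 7F -> value 2092782 (3 byte(s))
  byte[7]=0x69 cont=0 payload=0x69=105: acc |= 105<<0 -> acc=105 shift=7 [end]
Varint 3: bytes[7:8] = 69 -> value 105 (1 byte(s))
  byte[8]=0x65 cont=0 payload=0x65=101: acc |= 101<<0 -> acc=101 shift=7 [end]
Varint 4: bytes[8:9] = 65 -> value 101 (1 byte(s))
  byte[9]=0x98 cont=1 payload=0x18=24: acc |= 24<<0 -> acc=24 shift=7
  byte[10]=0xEF cont=1 payload=0x6F=111: acc |= 111<<7 -> acc=14232 shift=14
  byte[11]=0x52 cont=0 payload=0x52=82: acc |= 82<<14 -> acc=1357720 shift=21 [end]
Varint 5: bytes[9:12] = 98 EF 52 -> value 1357720 (3 byte(s))

Answer: 23977975 2092782 105 101 1357720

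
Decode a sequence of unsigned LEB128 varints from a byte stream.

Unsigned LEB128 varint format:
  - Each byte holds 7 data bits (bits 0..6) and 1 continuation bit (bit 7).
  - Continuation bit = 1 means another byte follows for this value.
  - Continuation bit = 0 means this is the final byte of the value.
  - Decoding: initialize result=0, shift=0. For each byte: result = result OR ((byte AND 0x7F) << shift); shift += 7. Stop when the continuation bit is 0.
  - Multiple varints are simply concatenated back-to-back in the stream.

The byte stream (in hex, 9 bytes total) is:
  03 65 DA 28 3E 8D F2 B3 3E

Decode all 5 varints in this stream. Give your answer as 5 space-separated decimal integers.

Answer: 3 101 5210 62 130873613

Derivation:
  byte[0]=0x03 cont=0 payload=0x03=3: acc |= 3<<0 -> acc=3 shift=7 [end]
Varint 1: bytes[0:1] = 03 -> value 3 (1 byte(s))
  byte[1]=0x65 cont=0 payload=0x65=101: acc |= 101<<0 -> acc=101 shift=7 [end]
Varint 2: bytes[1:2] = 65 -> value 101 (1 byte(s))
  byte[2]=0xDA cont=1 payload=0x5A=90: acc |= 90<<0 -> acc=90 shift=7
  byte[3]=0x28 cont=0 payload=0x28=40: acc |= 40<<7 -> acc=5210 shift=14 [end]
Varint 3: bytes[2:4] = DA 28 -> value 5210 (2 byte(s))
  byte[4]=0x3E cont=0 payload=0x3E=62: acc |= 62<<0 -> acc=62 shift=7 [end]
Varint 4: bytes[4:5] = 3E -> value 62 (1 byte(s))
  byte[5]=0x8D cont=1 payload=0x0D=13: acc |= 13<<0 -> acc=13 shift=7
  byte[6]=0xF2 cont=1 payload=0x72=114: acc |= 114<<7 -> acc=14605 shift=14
  byte[7]=0xB3 cont=1 payload=0x33=51: acc |= 51<<14 -> acc=850189 shift=21
  byte[8]=0x3E cont=0 payload=0x3E=62: acc |= 62<<21 -> acc=130873613 shift=28 [end]
Varint 5: bytes[5:9] = 8D F2 B3 3E -> value 130873613 (4 byte(s))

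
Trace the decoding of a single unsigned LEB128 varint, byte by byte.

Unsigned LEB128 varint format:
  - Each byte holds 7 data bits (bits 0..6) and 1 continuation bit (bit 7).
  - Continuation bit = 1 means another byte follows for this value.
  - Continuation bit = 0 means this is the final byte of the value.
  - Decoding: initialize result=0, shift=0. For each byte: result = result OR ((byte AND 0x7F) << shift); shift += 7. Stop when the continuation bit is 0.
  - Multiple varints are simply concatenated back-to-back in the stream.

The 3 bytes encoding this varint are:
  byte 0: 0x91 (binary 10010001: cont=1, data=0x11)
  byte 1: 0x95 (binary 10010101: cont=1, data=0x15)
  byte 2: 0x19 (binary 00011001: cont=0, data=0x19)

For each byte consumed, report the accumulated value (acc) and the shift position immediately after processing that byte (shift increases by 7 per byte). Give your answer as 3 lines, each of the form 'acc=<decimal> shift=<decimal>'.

Answer: acc=17 shift=7
acc=2705 shift=14
acc=412305 shift=21

Derivation:
byte 0=0x91: payload=0x11=17, contrib = 17<<0 = 17; acc -> 17, shift -> 7
byte 1=0x95: payload=0x15=21, contrib = 21<<7 = 2688; acc -> 2705, shift -> 14
byte 2=0x19: payload=0x19=25, contrib = 25<<14 = 409600; acc -> 412305, shift -> 21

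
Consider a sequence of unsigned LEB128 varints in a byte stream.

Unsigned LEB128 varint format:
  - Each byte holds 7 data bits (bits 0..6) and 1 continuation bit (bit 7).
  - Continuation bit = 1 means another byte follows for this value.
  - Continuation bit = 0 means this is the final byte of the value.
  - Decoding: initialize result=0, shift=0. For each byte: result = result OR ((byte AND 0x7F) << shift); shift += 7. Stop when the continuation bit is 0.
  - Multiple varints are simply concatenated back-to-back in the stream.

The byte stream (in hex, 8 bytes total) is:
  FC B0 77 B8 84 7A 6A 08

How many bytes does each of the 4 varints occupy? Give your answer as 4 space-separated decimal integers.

Answer: 3 3 1 1

Derivation:
  byte[0]=0xFC cont=1 payload=0x7C=124: acc |= 124<<0 -> acc=124 shift=7
  byte[1]=0xB0 cont=1 payload=0x30=48: acc |= 48<<7 -> acc=6268 shift=14
  byte[2]=0x77 cont=0 payload=0x77=119: acc |= 119<<14 -> acc=1955964 shift=21 [end]
Varint 1: bytes[0:3] = FC B0 77 -> value 1955964 (3 byte(s))
  byte[3]=0xB8 cont=1 payload=0x38=56: acc |= 56<<0 -> acc=56 shift=7
  byte[4]=0x84 cont=1 payload=0x04=4: acc |= 4<<7 -> acc=568 shift=14
  byte[5]=0x7A cont=0 payload=0x7A=122: acc |= 122<<14 -> acc=1999416 shift=21 [end]
Varint 2: bytes[3:6] = B8 84 7A -> value 1999416 (3 byte(s))
  byte[6]=0x6A cont=0 payload=0x6A=106: acc |= 106<<0 -> acc=106 shift=7 [end]
Varint 3: bytes[6:7] = 6A -> value 106 (1 byte(s))
  byte[7]=0x08 cont=0 payload=0x08=8: acc |= 8<<0 -> acc=8 shift=7 [end]
Varint 4: bytes[7:8] = 08 -> value 8 (1 byte(s))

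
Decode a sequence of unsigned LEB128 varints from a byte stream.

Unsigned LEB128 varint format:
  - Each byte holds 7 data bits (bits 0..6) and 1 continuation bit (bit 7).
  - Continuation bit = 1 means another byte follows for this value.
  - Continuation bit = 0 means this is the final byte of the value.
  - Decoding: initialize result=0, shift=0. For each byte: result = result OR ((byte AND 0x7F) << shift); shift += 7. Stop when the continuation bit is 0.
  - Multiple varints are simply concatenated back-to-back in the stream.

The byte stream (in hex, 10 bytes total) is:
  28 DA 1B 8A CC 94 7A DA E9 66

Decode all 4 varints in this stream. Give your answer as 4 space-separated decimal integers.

  byte[0]=0x28 cont=0 payload=0x28=40: acc |= 40<<0 -> acc=40 shift=7 [end]
Varint 1: bytes[0:1] = 28 -> value 40 (1 byte(s))
  byte[1]=0xDA cont=1 payload=0x5A=90: acc |= 90<<0 -> acc=90 shift=7
  byte[2]=0x1B cont=0 payload=0x1B=27: acc |= 27<<7 -> acc=3546 shift=14 [end]
Varint 2: bytes[1:3] = DA 1B -> value 3546 (2 byte(s))
  byte[3]=0x8A cont=1 payload=0x0A=10: acc |= 10<<0 -> acc=10 shift=7
  byte[4]=0xCC cont=1 payload=0x4C=76: acc |= 76<<7 -> acc=9738 shift=14
  byte[5]=0x94 cont=1 payload=0x14=20: acc |= 20<<14 -> acc=337418 shift=21
  byte[6]=0x7A cont=0 payload=0x7A=122: acc |= 122<<21 -> acc=256189962 shift=28 [end]
Varint 3: bytes[3:7] = 8A CC 94 7A -> value 256189962 (4 byte(s))
  byte[7]=0xDA cont=1 payload=0x5A=90: acc |= 90<<0 -> acc=90 shift=7
  byte[8]=0xE9 cont=1 payload=0x69=105: acc |= 105<<7 -> acc=13530 shift=14
  byte[9]=0x66 cont=0 payload=0x66=102: acc |= 102<<14 -> acc=1684698 shift=21 [end]
Varint 4: bytes[7:10] = DA E9 66 -> value 1684698 (3 byte(s))

Answer: 40 3546 256189962 1684698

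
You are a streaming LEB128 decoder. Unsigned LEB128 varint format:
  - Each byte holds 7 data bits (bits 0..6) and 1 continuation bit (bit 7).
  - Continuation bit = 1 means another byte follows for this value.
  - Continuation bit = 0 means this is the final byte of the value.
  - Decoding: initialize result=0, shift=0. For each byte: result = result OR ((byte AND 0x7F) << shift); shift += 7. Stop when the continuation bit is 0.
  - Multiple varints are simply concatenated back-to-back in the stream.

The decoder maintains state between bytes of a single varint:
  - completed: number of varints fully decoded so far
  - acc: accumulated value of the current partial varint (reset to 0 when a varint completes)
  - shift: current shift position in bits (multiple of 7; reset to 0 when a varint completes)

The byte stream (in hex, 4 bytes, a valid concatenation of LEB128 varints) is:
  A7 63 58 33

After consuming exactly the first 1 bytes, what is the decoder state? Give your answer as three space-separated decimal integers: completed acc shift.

Answer: 0 39 7

Derivation:
byte[0]=0xA7 cont=1 payload=0x27: acc |= 39<<0 -> completed=0 acc=39 shift=7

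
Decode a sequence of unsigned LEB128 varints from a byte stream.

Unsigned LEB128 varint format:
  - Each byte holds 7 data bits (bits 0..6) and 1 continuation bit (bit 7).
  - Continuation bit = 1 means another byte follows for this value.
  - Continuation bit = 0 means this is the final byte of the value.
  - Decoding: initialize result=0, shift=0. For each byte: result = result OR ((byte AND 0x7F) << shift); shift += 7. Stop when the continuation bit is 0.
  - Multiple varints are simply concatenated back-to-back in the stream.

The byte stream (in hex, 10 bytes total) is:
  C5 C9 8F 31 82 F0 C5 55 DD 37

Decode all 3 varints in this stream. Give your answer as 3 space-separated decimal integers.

Answer: 103015621 179402754 7133

Derivation:
  byte[0]=0xC5 cont=1 payload=0x45=69: acc |= 69<<0 -> acc=69 shift=7
  byte[1]=0xC9 cont=1 payload=0x49=73: acc |= 73<<7 -> acc=9413 shift=14
  byte[2]=0x8F cont=1 payload=0x0F=15: acc |= 15<<14 -> acc=255173 shift=21
  byte[3]=0x31 cont=0 payload=0x31=49: acc |= 49<<21 -> acc=103015621 shift=28 [end]
Varint 1: bytes[0:4] = C5 C9 8F 31 -> value 103015621 (4 byte(s))
  byte[4]=0x82 cont=1 payload=0x02=2: acc |= 2<<0 -> acc=2 shift=7
  byte[5]=0xF0 cont=1 payload=0x70=112: acc |= 112<<7 -> acc=14338 shift=14
  byte[6]=0xC5 cont=1 payload=0x45=69: acc |= 69<<14 -> acc=1144834 shift=21
  byte[7]=0x55 cont=0 payload=0x55=85: acc |= 85<<21 -> acc=179402754 shift=28 [end]
Varint 2: bytes[4:8] = 82 F0 C5 55 -> value 179402754 (4 byte(s))
  byte[8]=0xDD cont=1 payload=0x5D=93: acc |= 93<<0 -> acc=93 shift=7
  byte[9]=0x37 cont=0 payload=0x37=55: acc |= 55<<7 -> acc=7133 shift=14 [end]
Varint 3: bytes[8:10] = DD 37 -> value 7133 (2 byte(s))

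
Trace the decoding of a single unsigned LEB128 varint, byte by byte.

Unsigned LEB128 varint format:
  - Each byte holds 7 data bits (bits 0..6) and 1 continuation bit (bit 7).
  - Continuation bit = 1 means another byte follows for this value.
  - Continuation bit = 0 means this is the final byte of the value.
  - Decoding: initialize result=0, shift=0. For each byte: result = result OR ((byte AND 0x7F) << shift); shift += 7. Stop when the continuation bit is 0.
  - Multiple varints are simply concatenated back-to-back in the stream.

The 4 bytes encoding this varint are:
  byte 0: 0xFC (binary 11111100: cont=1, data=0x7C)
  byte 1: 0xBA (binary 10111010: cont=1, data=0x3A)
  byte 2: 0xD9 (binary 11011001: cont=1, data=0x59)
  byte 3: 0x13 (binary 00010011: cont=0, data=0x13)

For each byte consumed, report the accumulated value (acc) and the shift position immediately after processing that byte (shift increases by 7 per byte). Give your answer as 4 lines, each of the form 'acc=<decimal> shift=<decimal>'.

byte 0=0xFC: payload=0x7C=124, contrib = 124<<0 = 124; acc -> 124, shift -> 7
byte 1=0xBA: payload=0x3A=58, contrib = 58<<7 = 7424; acc -> 7548, shift -> 14
byte 2=0xD9: payload=0x59=89, contrib = 89<<14 = 1458176; acc -> 1465724, shift -> 21
byte 3=0x13: payload=0x13=19, contrib = 19<<21 = 39845888; acc -> 41311612, shift -> 28

Answer: acc=124 shift=7
acc=7548 shift=14
acc=1465724 shift=21
acc=41311612 shift=28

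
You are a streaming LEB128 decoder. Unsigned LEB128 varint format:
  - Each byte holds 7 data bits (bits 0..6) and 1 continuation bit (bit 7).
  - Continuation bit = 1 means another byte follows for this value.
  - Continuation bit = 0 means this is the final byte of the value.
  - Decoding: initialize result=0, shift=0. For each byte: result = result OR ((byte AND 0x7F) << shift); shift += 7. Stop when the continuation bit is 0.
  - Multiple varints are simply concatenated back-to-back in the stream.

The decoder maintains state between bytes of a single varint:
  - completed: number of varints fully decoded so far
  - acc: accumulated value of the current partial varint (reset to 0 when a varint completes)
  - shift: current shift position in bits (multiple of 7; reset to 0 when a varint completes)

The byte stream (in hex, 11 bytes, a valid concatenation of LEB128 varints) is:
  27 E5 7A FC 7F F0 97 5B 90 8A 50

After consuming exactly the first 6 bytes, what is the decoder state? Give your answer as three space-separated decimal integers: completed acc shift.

byte[0]=0x27 cont=0 payload=0x27: varint #1 complete (value=39); reset -> completed=1 acc=0 shift=0
byte[1]=0xE5 cont=1 payload=0x65: acc |= 101<<0 -> completed=1 acc=101 shift=7
byte[2]=0x7A cont=0 payload=0x7A: varint #2 complete (value=15717); reset -> completed=2 acc=0 shift=0
byte[3]=0xFC cont=1 payload=0x7C: acc |= 124<<0 -> completed=2 acc=124 shift=7
byte[4]=0x7F cont=0 payload=0x7F: varint #3 complete (value=16380); reset -> completed=3 acc=0 shift=0
byte[5]=0xF0 cont=1 payload=0x70: acc |= 112<<0 -> completed=3 acc=112 shift=7

Answer: 3 112 7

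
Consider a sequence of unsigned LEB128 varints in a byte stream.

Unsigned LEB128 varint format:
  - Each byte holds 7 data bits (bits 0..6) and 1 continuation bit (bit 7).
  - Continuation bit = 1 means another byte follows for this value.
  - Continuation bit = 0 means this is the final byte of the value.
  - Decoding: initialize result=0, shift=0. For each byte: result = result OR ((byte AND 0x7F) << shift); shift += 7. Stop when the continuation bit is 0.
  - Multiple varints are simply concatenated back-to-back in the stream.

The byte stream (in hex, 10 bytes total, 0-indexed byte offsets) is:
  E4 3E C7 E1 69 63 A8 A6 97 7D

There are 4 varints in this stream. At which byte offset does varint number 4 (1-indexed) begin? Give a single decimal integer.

  byte[0]=0xE4 cont=1 payload=0x64=100: acc |= 100<<0 -> acc=100 shift=7
  byte[1]=0x3E cont=0 payload=0x3E=62: acc |= 62<<7 -> acc=8036 shift=14 [end]
Varint 1: bytes[0:2] = E4 3E -> value 8036 (2 byte(s))
  byte[2]=0xC7 cont=1 payload=0x47=71: acc |= 71<<0 -> acc=71 shift=7
  byte[3]=0xE1 cont=1 payload=0x61=97: acc |= 97<<7 -> acc=12487 shift=14
  byte[4]=0x69 cont=0 payload=0x69=105: acc |= 105<<14 -> acc=1732807 shift=21 [end]
Varint 2: bytes[2:5] = C7 E1 69 -> value 1732807 (3 byte(s))
  byte[5]=0x63 cont=0 payload=0x63=99: acc |= 99<<0 -> acc=99 shift=7 [end]
Varint 3: bytes[5:6] = 63 -> value 99 (1 byte(s))
  byte[6]=0xA8 cont=1 payload=0x28=40: acc |= 40<<0 -> acc=40 shift=7
  byte[7]=0xA6 cont=1 payload=0x26=38: acc |= 38<<7 -> acc=4904 shift=14
  byte[8]=0x97 cont=1 payload=0x17=23: acc |= 23<<14 -> acc=381736 shift=21
  byte[9]=0x7D cont=0 payload=0x7D=125: acc |= 125<<21 -> acc=262525736 shift=28 [end]
Varint 4: bytes[6:10] = A8 A6 97 7D -> value 262525736 (4 byte(s))

Answer: 6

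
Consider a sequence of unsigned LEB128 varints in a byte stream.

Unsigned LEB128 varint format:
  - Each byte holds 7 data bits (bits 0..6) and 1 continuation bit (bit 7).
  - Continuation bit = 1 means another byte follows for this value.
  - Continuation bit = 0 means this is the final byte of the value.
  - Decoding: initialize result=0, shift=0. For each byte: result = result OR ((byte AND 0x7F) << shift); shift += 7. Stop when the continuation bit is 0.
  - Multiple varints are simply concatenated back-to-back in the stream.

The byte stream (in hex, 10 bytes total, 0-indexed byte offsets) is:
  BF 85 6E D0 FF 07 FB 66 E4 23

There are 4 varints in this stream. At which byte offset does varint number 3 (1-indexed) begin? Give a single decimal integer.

  byte[0]=0xBF cont=1 payload=0x3F=63: acc |= 63<<0 -> acc=63 shift=7
  byte[1]=0x85 cont=1 payload=0x05=5: acc |= 5<<7 -> acc=703 shift=14
  byte[2]=0x6E cont=0 payload=0x6E=110: acc |= 110<<14 -> acc=1802943 shift=21 [end]
Varint 1: bytes[0:3] = BF 85 6E -> value 1802943 (3 byte(s))
  byte[3]=0xD0 cont=1 payload=0x50=80: acc |= 80<<0 -> acc=80 shift=7
  byte[4]=0xFF cont=1 payload=0x7F=127: acc |= 127<<7 -> acc=16336 shift=14
  byte[5]=0x07 cont=0 payload=0x07=7: acc |= 7<<14 -> acc=131024 shift=21 [end]
Varint 2: bytes[3:6] = D0 FF 07 -> value 131024 (3 byte(s))
  byte[6]=0xFB cont=1 payload=0x7B=123: acc |= 123<<0 -> acc=123 shift=7
  byte[7]=0x66 cont=0 payload=0x66=102: acc |= 102<<7 -> acc=13179 shift=14 [end]
Varint 3: bytes[6:8] = FB 66 -> value 13179 (2 byte(s))
  byte[8]=0xE4 cont=1 payload=0x64=100: acc |= 100<<0 -> acc=100 shift=7
  byte[9]=0x23 cont=0 payload=0x23=35: acc |= 35<<7 -> acc=4580 shift=14 [end]
Varint 4: bytes[8:10] = E4 23 -> value 4580 (2 byte(s))

Answer: 6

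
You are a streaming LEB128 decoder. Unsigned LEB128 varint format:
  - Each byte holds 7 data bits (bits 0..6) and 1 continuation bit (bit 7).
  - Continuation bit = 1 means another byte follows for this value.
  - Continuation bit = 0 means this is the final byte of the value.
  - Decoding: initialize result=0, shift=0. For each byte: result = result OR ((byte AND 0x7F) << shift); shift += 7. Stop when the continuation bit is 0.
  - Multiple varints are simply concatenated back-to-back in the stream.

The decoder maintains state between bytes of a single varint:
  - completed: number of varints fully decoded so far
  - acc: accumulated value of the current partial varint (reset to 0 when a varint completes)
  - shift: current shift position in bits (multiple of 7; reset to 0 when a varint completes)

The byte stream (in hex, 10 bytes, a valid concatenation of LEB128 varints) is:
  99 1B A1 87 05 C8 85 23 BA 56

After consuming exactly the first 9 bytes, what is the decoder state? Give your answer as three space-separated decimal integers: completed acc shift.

Answer: 3 58 7

Derivation:
byte[0]=0x99 cont=1 payload=0x19: acc |= 25<<0 -> completed=0 acc=25 shift=7
byte[1]=0x1B cont=0 payload=0x1B: varint #1 complete (value=3481); reset -> completed=1 acc=0 shift=0
byte[2]=0xA1 cont=1 payload=0x21: acc |= 33<<0 -> completed=1 acc=33 shift=7
byte[3]=0x87 cont=1 payload=0x07: acc |= 7<<7 -> completed=1 acc=929 shift=14
byte[4]=0x05 cont=0 payload=0x05: varint #2 complete (value=82849); reset -> completed=2 acc=0 shift=0
byte[5]=0xC8 cont=1 payload=0x48: acc |= 72<<0 -> completed=2 acc=72 shift=7
byte[6]=0x85 cont=1 payload=0x05: acc |= 5<<7 -> completed=2 acc=712 shift=14
byte[7]=0x23 cont=0 payload=0x23: varint #3 complete (value=574152); reset -> completed=3 acc=0 shift=0
byte[8]=0xBA cont=1 payload=0x3A: acc |= 58<<0 -> completed=3 acc=58 shift=7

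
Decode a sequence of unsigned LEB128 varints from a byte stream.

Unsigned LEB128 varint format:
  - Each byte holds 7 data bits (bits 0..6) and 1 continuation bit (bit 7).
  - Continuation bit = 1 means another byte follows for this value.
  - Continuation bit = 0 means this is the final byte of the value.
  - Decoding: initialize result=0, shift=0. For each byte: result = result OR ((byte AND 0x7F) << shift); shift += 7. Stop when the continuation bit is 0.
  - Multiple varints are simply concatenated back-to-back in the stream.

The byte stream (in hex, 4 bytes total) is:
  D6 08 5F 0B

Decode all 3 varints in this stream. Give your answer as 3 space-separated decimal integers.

  byte[0]=0xD6 cont=1 payload=0x56=86: acc |= 86<<0 -> acc=86 shift=7
  byte[1]=0x08 cont=0 payload=0x08=8: acc |= 8<<7 -> acc=1110 shift=14 [end]
Varint 1: bytes[0:2] = D6 08 -> value 1110 (2 byte(s))
  byte[2]=0x5F cont=0 payload=0x5F=95: acc |= 95<<0 -> acc=95 shift=7 [end]
Varint 2: bytes[2:3] = 5F -> value 95 (1 byte(s))
  byte[3]=0x0B cont=0 payload=0x0B=11: acc |= 11<<0 -> acc=11 shift=7 [end]
Varint 3: bytes[3:4] = 0B -> value 11 (1 byte(s))

Answer: 1110 95 11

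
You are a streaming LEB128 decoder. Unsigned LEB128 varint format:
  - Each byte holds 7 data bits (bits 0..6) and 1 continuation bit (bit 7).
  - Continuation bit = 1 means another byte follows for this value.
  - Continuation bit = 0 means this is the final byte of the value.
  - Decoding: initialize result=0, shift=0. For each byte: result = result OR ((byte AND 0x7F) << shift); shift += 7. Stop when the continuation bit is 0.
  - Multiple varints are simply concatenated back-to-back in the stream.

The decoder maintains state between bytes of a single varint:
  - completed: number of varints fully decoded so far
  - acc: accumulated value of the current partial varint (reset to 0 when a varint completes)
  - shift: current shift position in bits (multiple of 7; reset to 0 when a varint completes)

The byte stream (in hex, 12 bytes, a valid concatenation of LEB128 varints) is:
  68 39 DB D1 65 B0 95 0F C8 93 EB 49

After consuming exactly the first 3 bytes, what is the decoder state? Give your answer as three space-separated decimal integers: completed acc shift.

Answer: 2 91 7

Derivation:
byte[0]=0x68 cont=0 payload=0x68: varint #1 complete (value=104); reset -> completed=1 acc=0 shift=0
byte[1]=0x39 cont=0 payload=0x39: varint #2 complete (value=57); reset -> completed=2 acc=0 shift=0
byte[2]=0xDB cont=1 payload=0x5B: acc |= 91<<0 -> completed=2 acc=91 shift=7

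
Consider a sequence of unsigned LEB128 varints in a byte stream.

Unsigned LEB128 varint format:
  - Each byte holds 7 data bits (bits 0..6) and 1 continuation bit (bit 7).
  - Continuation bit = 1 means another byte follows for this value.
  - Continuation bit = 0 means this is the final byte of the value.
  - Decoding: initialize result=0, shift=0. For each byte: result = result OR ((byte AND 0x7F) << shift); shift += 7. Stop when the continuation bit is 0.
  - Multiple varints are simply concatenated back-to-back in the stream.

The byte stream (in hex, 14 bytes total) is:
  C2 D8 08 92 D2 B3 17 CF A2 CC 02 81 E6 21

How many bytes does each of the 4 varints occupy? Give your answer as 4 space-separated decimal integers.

  byte[0]=0xC2 cont=1 payload=0x42=66: acc |= 66<<0 -> acc=66 shift=7
  byte[1]=0xD8 cont=1 payload=0x58=88: acc |= 88<<7 -> acc=11330 shift=14
  byte[2]=0x08 cont=0 payload=0x08=8: acc |= 8<<14 -> acc=142402 shift=21 [end]
Varint 1: bytes[0:3] = C2 D8 08 -> value 142402 (3 byte(s))
  byte[3]=0x92 cont=1 payload=0x12=18: acc |= 18<<0 -> acc=18 shift=7
  byte[4]=0xD2 cont=1 payload=0x52=82: acc |= 82<<7 -> acc=10514 shift=14
  byte[5]=0xB3 cont=1 payload=0x33=51: acc |= 51<<14 -> acc=846098 shift=21
  byte[6]=0x17 cont=0 payload=0x17=23: acc |= 23<<21 -> acc=49080594 shift=28 [end]
Varint 2: bytes[3:7] = 92 D2 B3 17 -> value 49080594 (4 byte(s))
  byte[7]=0xCF cont=1 payload=0x4F=79: acc |= 79<<0 -> acc=79 shift=7
  byte[8]=0xA2 cont=1 payload=0x22=34: acc |= 34<<7 -> acc=4431 shift=14
  byte[9]=0xCC cont=1 payload=0x4C=76: acc |= 76<<14 -> acc=1249615 shift=21
  byte[10]=0x02 cont=0 payload=0x02=2: acc |= 2<<21 -> acc=5443919 shift=28 [end]
Varint 3: bytes[7:11] = CF A2 CC 02 -> value 5443919 (4 byte(s))
  byte[11]=0x81 cont=1 payload=0x01=1: acc |= 1<<0 -> acc=1 shift=7
  byte[12]=0xE6 cont=1 payload=0x66=102: acc |= 102<<7 -> acc=13057 shift=14
  byte[13]=0x21 cont=0 payload=0x21=33: acc |= 33<<14 -> acc=553729 shift=21 [end]
Varint 4: bytes[11:14] = 81 E6 21 -> value 553729 (3 byte(s))

Answer: 3 4 4 3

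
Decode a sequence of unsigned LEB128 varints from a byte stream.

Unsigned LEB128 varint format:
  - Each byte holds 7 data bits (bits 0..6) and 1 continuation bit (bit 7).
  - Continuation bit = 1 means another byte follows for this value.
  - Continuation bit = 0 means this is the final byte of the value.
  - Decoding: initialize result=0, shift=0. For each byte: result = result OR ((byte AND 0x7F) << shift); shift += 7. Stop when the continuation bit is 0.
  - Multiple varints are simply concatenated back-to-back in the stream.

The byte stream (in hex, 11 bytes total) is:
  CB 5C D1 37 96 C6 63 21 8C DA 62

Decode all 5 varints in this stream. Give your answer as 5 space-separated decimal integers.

Answer: 11851 7121 1630998 33 1617164

Derivation:
  byte[0]=0xCB cont=1 payload=0x4B=75: acc |= 75<<0 -> acc=75 shift=7
  byte[1]=0x5C cont=0 payload=0x5C=92: acc |= 92<<7 -> acc=11851 shift=14 [end]
Varint 1: bytes[0:2] = CB 5C -> value 11851 (2 byte(s))
  byte[2]=0xD1 cont=1 payload=0x51=81: acc |= 81<<0 -> acc=81 shift=7
  byte[3]=0x37 cont=0 payload=0x37=55: acc |= 55<<7 -> acc=7121 shift=14 [end]
Varint 2: bytes[2:4] = D1 37 -> value 7121 (2 byte(s))
  byte[4]=0x96 cont=1 payload=0x16=22: acc |= 22<<0 -> acc=22 shift=7
  byte[5]=0xC6 cont=1 payload=0x46=70: acc |= 70<<7 -> acc=8982 shift=14
  byte[6]=0x63 cont=0 payload=0x63=99: acc |= 99<<14 -> acc=1630998 shift=21 [end]
Varint 3: bytes[4:7] = 96 C6 63 -> value 1630998 (3 byte(s))
  byte[7]=0x21 cont=0 payload=0x21=33: acc |= 33<<0 -> acc=33 shift=7 [end]
Varint 4: bytes[7:8] = 21 -> value 33 (1 byte(s))
  byte[8]=0x8C cont=1 payload=0x0C=12: acc |= 12<<0 -> acc=12 shift=7
  byte[9]=0xDA cont=1 payload=0x5A=90: acc |= 90<<7 -> acc=11532 shift=14
  byte[10]=0x62 cont=0 payload=0x62=98: acc |= 98<<14 -> acc=1617164 shift=21 [end]
Varint 5: bytes[8:11] = 8C DA 62 -> value 1617164 (3 byte(s))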